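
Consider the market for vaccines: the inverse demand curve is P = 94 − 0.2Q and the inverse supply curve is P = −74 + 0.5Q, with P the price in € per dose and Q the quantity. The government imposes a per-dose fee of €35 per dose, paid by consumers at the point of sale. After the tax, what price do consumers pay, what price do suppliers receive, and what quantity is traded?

Consumers pay €56; suppliers receive €21; quantity = 190.

Rewrite in direct form: Qd = 470 − 5P and Qs = 2P + 148.
Before the tax: set 470 − 5P = 2P + 148 → P* = €46, Q* = 240.
With the tax collected from consumers, demand (in seller-price terms) shifts: Qd = 470 − 5(P + 35).
Solving gives Q = 190 with consumers paying €56 and suppliers receiving €21 (the €35 wedge).
The less price-elastic side of the market bears the larger share of a per-unit tax.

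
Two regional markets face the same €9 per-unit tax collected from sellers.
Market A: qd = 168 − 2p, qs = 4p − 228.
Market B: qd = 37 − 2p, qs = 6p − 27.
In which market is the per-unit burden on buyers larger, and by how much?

Market A: pre-tax p* = €66, q* = 36; post-tax q = 24; per-unit burden on buyers = €6.
Market B: pre-tax p* = €8, q* = 21; post-tax q = 7.5; per-unit burden on buyers = €6.75.
Difference: €6 vs €6.75 → market B is larger by €0.75.

Market B, by €0.75.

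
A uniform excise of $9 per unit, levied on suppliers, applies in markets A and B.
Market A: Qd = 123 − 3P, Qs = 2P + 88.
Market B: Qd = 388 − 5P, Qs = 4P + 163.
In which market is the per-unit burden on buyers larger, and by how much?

Market A: pre-tax P* = $7, Q* = 102; post-tax Q = 91.2; per-unit burden on buyers = $3.6.
Market B: pre-tax P* = $25, Q* = 263; post-tax Q = 243; per-unit burden on buyers = $4.
Difference: $3.6 vs $4 → market B is larger by $0.4.

Market B, by $0.4.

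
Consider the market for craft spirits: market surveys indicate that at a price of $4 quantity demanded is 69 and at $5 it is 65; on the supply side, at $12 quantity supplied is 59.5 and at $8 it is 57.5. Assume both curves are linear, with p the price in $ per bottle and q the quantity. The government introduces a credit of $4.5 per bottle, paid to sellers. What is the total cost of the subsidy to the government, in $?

Government outlay = $265.5.

Demand slope: (65 − 69)/(5 − 4) = -4, so qd = 85 − 4p.
Supply slope: (57.5 − 59.5)/(8 − 12) = 0.5, so qs = 0.5p + 53.5.
Before the subsidy: set 85 − 4p = 0.5p + 53.5 → p* = $7, q* = 57.
With a per-unit subsidy paid to sellers, each receives p + 4.5 per unit sold, so supply becomes qs = 0.5(p + 4.5) + 53.5.
New equilibrium: consumers pay $6.5, sellers receive $11, q = 59. (Wedge: pb − ps = −4.5.)
Outlay = t · Q = 4.5 · 59 = $265.5.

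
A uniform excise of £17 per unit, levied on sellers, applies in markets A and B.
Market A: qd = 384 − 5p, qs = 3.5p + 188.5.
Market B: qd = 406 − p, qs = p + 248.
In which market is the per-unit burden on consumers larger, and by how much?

Market B, by £1.5.

Market A: pre-tax p* = £23, q* = 269; post-tax q = 234; per-unit burden on consumers = £7.
Market B: pre-tax p* = £79, q* = 327; post-tax q = 318.5; per-unit burden on consumers = £8.5.
Difference: £7 vs £8.5 → market B is larger by £1.5.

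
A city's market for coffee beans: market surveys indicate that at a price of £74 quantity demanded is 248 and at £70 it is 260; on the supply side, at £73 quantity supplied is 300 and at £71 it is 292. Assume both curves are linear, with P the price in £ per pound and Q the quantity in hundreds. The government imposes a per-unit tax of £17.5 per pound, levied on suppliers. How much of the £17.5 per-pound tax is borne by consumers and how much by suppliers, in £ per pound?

Consumers bear £10 per pound; suppliers bear £7.5 per pound.

Demand slope: (260 − 248)/(70 − 74) = -3, so Qd = 470 − 3P.
Supply slope: (292 − 300)/(71 − 73) = 4, so Qs = 4P + 8.
Before the tax: set 470 − 3P = 4P + 8 → P* = £66, Q* = 272.
With the tax collected from suppliers, supply shifts: Qs = 4(P − 17.5) + 8.
Solving gives Q = 242 with consumers paying £76 and suppliers receiving £58.5 (the £17.5 wedge).
Burden on consumers: £10; on suppliers: £7.5. (They sum to £17.5.)
The less price-elastic side of the market bears the larger share of a per-unit tax.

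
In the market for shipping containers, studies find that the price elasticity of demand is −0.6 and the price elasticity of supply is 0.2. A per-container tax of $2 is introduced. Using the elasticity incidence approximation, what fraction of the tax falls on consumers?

Consumers' share ≈ 0.25.

Incidence ratio: consumers' share ≈ εs / (εs + |εd|) = 0.2 / (0.2 + 0.6) = 0.25.
Supply is the less elastic side, so consumers bear the smaller share.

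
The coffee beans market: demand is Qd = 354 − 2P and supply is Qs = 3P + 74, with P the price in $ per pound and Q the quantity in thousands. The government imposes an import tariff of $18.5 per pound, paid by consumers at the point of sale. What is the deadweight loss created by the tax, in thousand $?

Deadweight loss = $205.35 thousand.

Before the tax: set 354 − 2P = 3P + 74 → P* = $56, Q* = 242.
With the tax collected from consumers, demand (in seller-price terms) shifts: Qd = 354 − 2(P + 18.5).
New equilibrium: consumers pay $67.1, suppliers receive $48.6, Q = 219.8. (Wedge: Pb − Ps = 18.5.)
Quantity falls by |ΔQ| = |242 − 219.8| = 22.2.
DWL = ½ · t · |ΔQ| = ½ · 18.5 · 22.2 = $205.35.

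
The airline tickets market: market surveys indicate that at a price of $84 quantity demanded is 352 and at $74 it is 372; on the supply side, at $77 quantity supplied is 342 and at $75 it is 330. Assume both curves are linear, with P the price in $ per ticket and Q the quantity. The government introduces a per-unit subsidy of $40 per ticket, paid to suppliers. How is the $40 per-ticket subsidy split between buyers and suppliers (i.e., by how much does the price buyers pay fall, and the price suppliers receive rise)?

Buyers gain $30 per ticket; suppliers gain $10 per ticket.

Demand slope: (372 − 352)/(74 − 84) = -2, so Qd = 520 − 2P.
Supply slope: (330 − 342)/(75 − 77) = 6, so Qs = 6P − 120.
Before the subsidy: set 520 − 2P = 6P − 120 → P* = $80, Q* = 360.
With a per-unit subsidy paid to suppliers, each receives P + 40 per unit sold, so supply becomes Qs = 6(P + 40) − 120.
New equilibrium: buyers pay $50, suppliers receive $90, Q = 420. (Wedge: Pb − Ps = −40.)
Gain to buyers: $30; to suppliers: $10. (They sum to $40.)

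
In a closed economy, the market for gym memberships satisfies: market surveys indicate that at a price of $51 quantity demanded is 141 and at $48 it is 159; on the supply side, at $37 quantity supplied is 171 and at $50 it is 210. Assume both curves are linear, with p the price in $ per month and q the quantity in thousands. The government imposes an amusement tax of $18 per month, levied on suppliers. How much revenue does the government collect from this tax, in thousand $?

Demand slope: (159 − 141)/(48 − 51) = -6, so qd = 447 − 6p.
Supply slope: (210 − 171)/(50 − 37) = 3, so qs = 3p + 60.
Without the tax, 447 − 6p = 3p + 60 gives 9p = 387, so p* = $43 and q* = 189.
With the tax collected from suppliers, supply shifts: qs = 3(p − 18) + 60.
Solving gives q = 153 with buyers paying $49 and suppliers receiving $31 (the $18 wedge).
Revenue = t · Q = 18 · 153 = $2754.

Tax revenue = $2754 thousand.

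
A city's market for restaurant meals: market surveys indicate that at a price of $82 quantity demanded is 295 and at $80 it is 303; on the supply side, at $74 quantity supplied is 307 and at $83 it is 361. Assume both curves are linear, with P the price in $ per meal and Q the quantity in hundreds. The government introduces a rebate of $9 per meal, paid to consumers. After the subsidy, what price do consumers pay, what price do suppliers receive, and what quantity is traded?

Consumers pay $70.6; suppliers receive $79.6; quantity = 340.6.

Demand slope: (303 − 295)/(80 − 82) = -4, so Qd = 623 − 4P.
Supply slope: (361 − 307)/(83 − 74) = 6, so Qs = 6P − 137.
Without the subsidy, 623 − 4P = 6P − 137 gives 10P = 760, so P* = $76 and Q* = 319.
With a per-unit subsidy paid to consumers, each effectively pays P − 9, so demand becomes Qd = 623 − 4(P − 9).
Solving gives Q = 340.6 with consumers paying $70.6 and suppliers receiving $79.6 (the $9 wedge).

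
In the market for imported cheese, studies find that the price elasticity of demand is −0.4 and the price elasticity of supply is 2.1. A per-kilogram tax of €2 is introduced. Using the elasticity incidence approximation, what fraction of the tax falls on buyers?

Incidence ratio: buyers' share ≈ εs / (εs + |εd|) = 2.1 / (2.1 + 0.4) = 0.84.
Supply is the more elastic side, so buyers bear the larger share.

Buyers' share ≈ 0.84.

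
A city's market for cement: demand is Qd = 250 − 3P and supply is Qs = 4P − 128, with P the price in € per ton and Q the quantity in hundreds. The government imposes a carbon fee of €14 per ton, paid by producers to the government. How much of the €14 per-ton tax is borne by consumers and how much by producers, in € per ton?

Before the tax: set 250 − 3P = 4P − 128 → P* = €54, Q* = 88.
With the tax collected from producers, supply shifts: Qs = 4(P − 14) − 128.
New equilibrium: consumers pay €62, producers receive €48, Q = 64. (Wedge: Pb − Ps = 14.)
Burden on consumers: €8; on producers: €6. (They sum to €14.)

Consumers bear €8 per ton; producers bear €6 per ton.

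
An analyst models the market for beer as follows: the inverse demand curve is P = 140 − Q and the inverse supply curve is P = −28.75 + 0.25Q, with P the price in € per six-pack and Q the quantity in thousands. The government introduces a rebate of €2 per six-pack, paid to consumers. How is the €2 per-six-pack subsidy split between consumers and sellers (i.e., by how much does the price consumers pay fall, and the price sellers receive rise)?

Consumers gain €1.6 per six-pack; sellers gain €0.4 per six-pack.

Inverting to Q(P) form: Qd = 140 − P; Qs = 4P + 115.
Before the subsidy: set 140 − P = 4P + 115 → P* = €5, Q* = 135.
With a per-unit subsidy paid to consumers, each effectively pays P − 2, so demand becomes Qd = 140 − (P − 2).
New equilibrium: consumers pay €3.4, sellers receive €5.4, Q = 136.6. (Wedge: Pb − Ps = −2.)
Gain to consumers: €1.6; to sellers: €0.4. (They sum to €2.)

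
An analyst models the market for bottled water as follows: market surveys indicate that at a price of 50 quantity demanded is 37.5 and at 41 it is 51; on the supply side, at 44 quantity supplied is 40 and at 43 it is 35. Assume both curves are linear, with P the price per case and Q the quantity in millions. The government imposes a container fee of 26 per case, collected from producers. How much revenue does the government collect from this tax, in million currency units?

Tax revenue = 390 million.

Demand slope: (51 − 37.5)/(41 − 50) = -1.5, so Qd = 112.5 − 1.5P.
Supply slope: (35 − 40)/(43 − 44) = 5, so Qs = 5P − 180.
Before the tax: set 112.5 − 1.5P = 5P − 180 → P* = 45, Q* = 45.
With the tax collected from producers, supply shifts: Qs = 5(P − 26) − 180.
New equilibrium: buyers pay 65, producers receive 39, Q = 15. (Wedge: Pb − Ps = 26.)
Revenue = t · Q = 26 · 15 = 390.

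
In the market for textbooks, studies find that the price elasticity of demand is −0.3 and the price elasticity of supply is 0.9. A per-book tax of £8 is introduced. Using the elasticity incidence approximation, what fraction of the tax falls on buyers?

Incidence ratio: buyers' share ≈ εs / (εs + |εd|) = 0.9 / (0.9 + 0.3) = 0.75.
Supply is the more elastic side, so buyers bear the larger share.

Buyers' share ≈ 0.75.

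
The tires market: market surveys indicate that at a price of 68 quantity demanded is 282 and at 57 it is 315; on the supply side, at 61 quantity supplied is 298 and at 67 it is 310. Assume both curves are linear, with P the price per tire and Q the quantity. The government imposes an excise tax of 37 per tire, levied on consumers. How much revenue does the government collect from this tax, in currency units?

Tax revenue = 9457.2.

Demand slope: (315 − 282)/(57 − 68) = -3, so Qd = 486 − 3P.
Supply slope: (310 − 298)/(67 − 61) = 2, so Qs = 2P + 176.
Without the tax, 486 − 3P = 2P + 176 gives 5P = 310, so P* = 62 and Q* = 300.
With the tax collected from consumers, demand (in seller-price terms) shifts: Qd = 486 − 3(P + 37).
New equilibrium: consumers pay 76.8, producers receive 39.8, Q = 255.6. (Wedge: Pb − Ps = 37.)
Revenue = t · Q = 37 · 255.6 = 9457.2.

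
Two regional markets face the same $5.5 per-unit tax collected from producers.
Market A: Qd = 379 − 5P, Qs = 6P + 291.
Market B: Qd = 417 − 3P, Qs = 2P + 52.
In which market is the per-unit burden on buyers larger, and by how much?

Market A, by $0.8.

Market A: pre-tax P* = $8, Q* = 339; post-tax Q = 324; per-unit burden on buyers = $3.
Market B: pre-tax P* = $73, Q* = 198; post-tax Q = 191.4; per-unit burden on buyers = $2.2.
Difference: $3 vs $2.2 → market A is larger by $0.8.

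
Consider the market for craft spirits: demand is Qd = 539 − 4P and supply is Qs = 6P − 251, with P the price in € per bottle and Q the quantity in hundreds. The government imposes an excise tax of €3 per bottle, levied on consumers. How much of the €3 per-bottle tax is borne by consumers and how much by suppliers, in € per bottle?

Consumers bear €1.8 per bottle; suppliers bear €1.2 per bottle.

Without the tax, 539 − 4P = 6P − 251 gives 10P = 790, so P* = €79 and Q* = 223.
With the tax collected from consumers, demand (in seller-price terms) shifts: Qd = 539 − 4(P + 3).
Solving gives Q = 215.8 with consumers paying €80.8 and suppliers receiving €77.8 (the €3 wedge).
Burden on consumers: €1.8; on suppliers: €1.2. (They sum to €3.)
The less price-elastic side of the market bears the larger share of a per-unit tax.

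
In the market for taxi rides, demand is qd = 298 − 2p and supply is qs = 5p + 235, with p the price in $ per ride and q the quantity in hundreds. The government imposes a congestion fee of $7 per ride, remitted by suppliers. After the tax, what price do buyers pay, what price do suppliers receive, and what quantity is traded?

Buyers pay $14; suppliers receive $7; quantity = 270.

Without the tax, 298 − 2p = 5p + 235 gives 7p = 63, so p* = $9 and q* = 280.
With the tax collected from suppliers, supply shifts: qs = 5(p − 7) + 235.
Solving gives q = 270 with buyers paying $14 and suppliers receiving $7 (the $7 wedge).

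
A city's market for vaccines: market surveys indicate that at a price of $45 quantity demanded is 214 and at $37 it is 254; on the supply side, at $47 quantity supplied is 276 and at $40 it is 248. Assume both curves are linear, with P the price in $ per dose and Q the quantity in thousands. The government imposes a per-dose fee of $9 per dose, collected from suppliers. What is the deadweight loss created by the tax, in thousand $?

Demand slope: (254 − 214)/(37 − 45) = -5, so Qd = 439 − 5P.
Supply slope: (248 − 276)/(40 − 47) = 4, so Qs = 4P + 88.
Without the tax, 439 − 5P = 4P + 88 gives 9P = 351, so P* = $39 and Q* = 244.
With the tax collected from suppliers, supply shifts: Qs = 4(P − 9) + 88.
New equilibrium: consumers pay $43, suppliers receive $34, Q = 224. (Wedge: Pb − Ps = 9.)
Quantity falls by |ΔQ| = |244 − 224| = 20.
DWL = ½ · t · |ΔQ| = ½ · 9 · 20 = $90.

Deadweight loss = $90 thousand.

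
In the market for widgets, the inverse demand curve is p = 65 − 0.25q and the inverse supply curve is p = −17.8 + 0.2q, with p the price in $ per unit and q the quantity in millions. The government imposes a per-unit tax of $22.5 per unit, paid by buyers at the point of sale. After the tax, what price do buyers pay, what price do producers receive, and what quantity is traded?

Rewrite in direct form: qd = 260 − 4p and qs = 5p + 89.
Without the tax, 260 − 4p = 5p + 89 gives 9p = 171, so p* = $19 and q* = 184.
With the tax collected from buyers, demand (in seller-price terms) shifts: qd = 260 − 4(p + 22.5).
New equilibrium: buyers pay $31.5, producers receive $9, q = 134. (Wedge: pb − ps = 22.5.)

Buyers pay $31.5; producers receive $9; quantity = 134.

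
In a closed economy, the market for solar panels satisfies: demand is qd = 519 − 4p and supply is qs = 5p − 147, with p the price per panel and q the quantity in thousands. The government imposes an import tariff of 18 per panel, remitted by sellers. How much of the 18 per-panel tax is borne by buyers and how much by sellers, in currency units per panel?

Before the tax: set 519 − 4p = 5p − 147 → p* = 74, q* = 223.
With the tax collected from sellers, supply shifts: qs = 5(p − 18) − 147.
New equilibrium: buyers pay 84, sellers receive 66, q = 183. (Wedge: pb − ps = 18.)
Burden on buyers: 10; on sellers: 8. (They sum to 18.)
The less price-elastic side of the market bears the larger share of a per-unit tax.

Buyers bear 10 per panel; sellers bear 8 per panel.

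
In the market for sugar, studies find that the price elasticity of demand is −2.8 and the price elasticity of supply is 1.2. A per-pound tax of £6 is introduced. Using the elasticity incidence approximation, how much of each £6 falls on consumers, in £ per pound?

Consumers bear ≈ £1.8 per pound.

Incidence ratio: consumers' share ≈ εs / (εs + |εd|) = 1.2 / (1.2 + 2.8) = 0.3.
So consumers bear ≈ 0.3 × £6 = £1.8; producers bear £4.2.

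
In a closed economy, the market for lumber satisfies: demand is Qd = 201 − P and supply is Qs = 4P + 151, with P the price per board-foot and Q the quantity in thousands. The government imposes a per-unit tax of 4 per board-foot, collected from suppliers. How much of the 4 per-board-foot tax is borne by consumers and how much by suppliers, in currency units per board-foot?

Consumers bear 3.2 per board-foot; suppliers bear 0.8 per board-foot.

Without the tax, 201 − P = 4P + 151 gives 5P = 50, so P* = 10 and Q* = 191.
With the tax collected from suppliers, supply shifts: Qs = 4(P − 4) + 151.
New equilibrium: consumers pay 13.2, suppliers receive 9.2, Q = 187.8. (Wedge: Pb − Ps = 4.)
Burden on consumers: 3.2; on suppliers: 0.8. (They sum to 4.)
The less price-elastic side of the market bears the larger share of a per-unit tax.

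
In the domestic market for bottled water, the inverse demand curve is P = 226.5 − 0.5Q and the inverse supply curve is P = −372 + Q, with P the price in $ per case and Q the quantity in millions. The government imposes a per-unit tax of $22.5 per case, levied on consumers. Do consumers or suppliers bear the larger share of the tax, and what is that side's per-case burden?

Suppliers bear the larger share: $15 per case.

Inverting to Q(P) form: Qd = 453 − 2P; Qs = P + 372.
Before the tax: set 453 − 2P = P + 372 → P* = $27, Q* = 399.
With the tax collected from consumers, demand (in seller-price terms) shifts: Qd = 453 − 2(P + 22.5).
New equilibrium: consumers pay $34.5, suppliers receive $12, Q = 384. (Wedge: Pb − Ps = 22.5.)
Per-case burden: consumers $7.5, suppliers $15.
Suppliers take the larger share because supply is less price-elastic here (demand slope 2 vs supply slope 1).
The less price-elastic side of the market bears the larger share of a per-unit tax.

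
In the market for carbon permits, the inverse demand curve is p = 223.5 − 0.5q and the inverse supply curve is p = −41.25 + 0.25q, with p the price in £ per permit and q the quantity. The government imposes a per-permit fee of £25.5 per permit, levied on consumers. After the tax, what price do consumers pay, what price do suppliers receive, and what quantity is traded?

Consumers pay £64; suppliers receive £38.5; quantity = 319.

Rewrite in direct form: qd = 447 − 2p and qs = 4p + 165.
Before the tax: set 447 − 2p = 4p + 165 → p* = £47, q* = 353.
With the tax collected from consumers, demand (in seller-price terms) shifts: qd = 447 − 2(p + 25.5).
New equilibrium: consumers pay £64, suppliers receive £38.5, q = 319. (Wedge: pb − ps = 25.5.)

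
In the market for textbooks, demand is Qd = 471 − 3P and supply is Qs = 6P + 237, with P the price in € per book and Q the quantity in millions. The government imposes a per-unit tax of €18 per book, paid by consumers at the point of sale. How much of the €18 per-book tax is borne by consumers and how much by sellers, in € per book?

Consumers bear €12 per book; sellers bear €6 per book.

Before the tax: set 471 − 3P = 6P + 237 → P* = €26, Q* = 393.
With the tax collected from consumers, demand (in seller-price terms) shifts: Qd = 471 − 3(P + 18).
New equilibrium: consumers pay €38, sellers receive €20, Q = 357. (Wedge: Pb − Ps = 18.)
Burden on consumers: €12; on sellers: €6. (They sum to €18.)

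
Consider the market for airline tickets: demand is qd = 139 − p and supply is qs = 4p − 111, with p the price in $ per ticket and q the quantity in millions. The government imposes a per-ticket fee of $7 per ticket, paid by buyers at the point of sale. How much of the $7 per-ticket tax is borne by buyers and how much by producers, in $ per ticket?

Without the tax, 139 − p = 4p − 111 gives 5p = 250, so p* = $50 and q* = 89.
With the tax collected from buyers, demand (in seller-price terms) shifts: qd = 139 − (p + 7).
Solving gives q = 83.4 with buyers paying $55.6 and producers receiving $48.6 (the $7 wedge).
Burden on buyers: $5.6; on producers: $1.4. (They sum to $7.)
The less price-elastic side of the market bears the larger share of a per-unit tax.

Buyers bear $5.6 per ticket; producers bear $1.4 per ticket.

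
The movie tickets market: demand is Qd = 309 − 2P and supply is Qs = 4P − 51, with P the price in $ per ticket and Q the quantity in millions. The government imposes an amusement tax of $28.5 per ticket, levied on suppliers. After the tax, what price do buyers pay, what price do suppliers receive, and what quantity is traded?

Before the tax: set 309 − 2P = 4P − 51 → P* = $60, Q* = 189.
With the tax collected from suppliers, supply shifts: Qs = 4(P − 28.5) − 51.
Solving gives Q = 151 with buyers paying $79 and suppliers receiving $50.5 (the $28.5 wedge).
The less price-elastic side of the market bears the larger share of a per-unit tax.

Buyers pay $79; suppliers receive $50.5; quantity = 151.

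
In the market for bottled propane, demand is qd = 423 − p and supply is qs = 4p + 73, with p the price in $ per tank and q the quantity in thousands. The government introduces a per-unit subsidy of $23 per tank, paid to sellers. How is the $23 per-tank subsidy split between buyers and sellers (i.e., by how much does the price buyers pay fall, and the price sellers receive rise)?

Without the subsidy, 423 − p = 4p + 73 gives 5p = 350, so p* = $70 and q* = 353.
With a per-unit subsidy paid to sellers, each receives p + 23 per unit sold, so supply becomes qs = 4(p + 23) + 73.
New equilibrium: buyers pay $51.6, sellers receive $74.6, q = 371.4. (Wedge: pb − ps = −23.)
Gain to buyers: $18.4; to sellers: $4.6. (They sum to $23.)

Buyers gain $18.4 per tank; sellers gain $4.6 per tank.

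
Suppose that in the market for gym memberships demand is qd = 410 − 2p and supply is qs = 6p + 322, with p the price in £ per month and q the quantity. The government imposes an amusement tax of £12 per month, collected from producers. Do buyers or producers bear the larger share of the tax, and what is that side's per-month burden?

Buyers bear the larger share: £9 per month.

Without the tax, 410 − 2p = 6p + 322 gives 8p = 88, so p* = £11 and q* = 388.
With the tax collected from producers, supply shifts: qs = 6(p − 12) + 322.
Solving gives q = 370 with buyers paying £20 and producers receiving £8 (the £12 wedge).
Per-month burden: buyers £9, producers £3.
Buyers take the larger share because demand is less price-elastic here (demand slope 2 vs supply slope 6).
The less price-elastic side of the market bears the larger share of a per-unit tax.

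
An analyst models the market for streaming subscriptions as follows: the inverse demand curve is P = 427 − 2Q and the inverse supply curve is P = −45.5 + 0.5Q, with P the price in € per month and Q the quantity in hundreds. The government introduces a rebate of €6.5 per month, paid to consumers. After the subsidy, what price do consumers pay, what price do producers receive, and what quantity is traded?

Rewrite in direct form: Qd = 213.5 − 0.5P and Qs = 2P + 91.
Without the subsidy, 213.5 − 0.5P = 2P + 91 gives 2.5P = 122.5, so P* = €49 and Q* = 189.
With a per-unit subsidy paid to consumers, each effectively pays P − 6.5, so demand becomes Qd = 213.5 − 0.5(P − 6.5).
New equilibrium: consumers pay €43.8, producers receive €50.3, Q = 191.6. (Wedge: Pb − Ps = −6.5.)

Consumers pay €43.8; producers receive €50.3; quantity = 191.6.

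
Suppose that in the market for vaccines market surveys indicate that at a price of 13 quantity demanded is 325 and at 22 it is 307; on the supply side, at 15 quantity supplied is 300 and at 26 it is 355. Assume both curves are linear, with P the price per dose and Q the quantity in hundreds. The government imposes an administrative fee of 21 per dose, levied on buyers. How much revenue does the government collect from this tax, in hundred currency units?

Tax revenue = 5985 hundred.

Demand slope: (307 − 325)/(22 − 13) = -2, so Qd = 351 − 2P.
Supply slope: (355 − 300)/(26 − 15) = 5, so Qs = 5P + 225.
Before the tax: set 351 − 2P = 5P + 225 → P* = 18, Q* = 315.
With the tax collected from buyers, demand (in seller-price terms) shifts: Qd = 351 − 2(P + 21).
Solving gives Q = 285 with buyers paying 33 and suppliers receiving 12 (the 21 wedge).
Revenue = t · Q = 21 · 285 = 5985.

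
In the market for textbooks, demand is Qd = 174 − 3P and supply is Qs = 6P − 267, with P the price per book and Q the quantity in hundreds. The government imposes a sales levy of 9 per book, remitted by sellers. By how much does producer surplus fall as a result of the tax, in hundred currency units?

Producer surplus falls by 54 hundred.

Before the tax: set 174 − 3P = 6P − 267 → P* = 49, Q* = 27.
With the tax collected from sellers, supply shifts: Qs = 6(P − 9) − 267.
New equilibrium: consumers pay 55, sellers receive 46, Q = 9. (Wedge: Pb − Ps = 9.)
ΔPS is the trapezoid between Q = 9 and Q = 27 of height 3: ½ · (27 + 9) · 3 = 54.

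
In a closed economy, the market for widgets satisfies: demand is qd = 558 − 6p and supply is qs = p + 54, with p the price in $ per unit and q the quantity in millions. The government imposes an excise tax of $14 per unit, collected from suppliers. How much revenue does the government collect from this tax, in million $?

Tax revenue = $1596 million.

Before the tax: set 558 − 6p = p + 54 → p* = $72, q* = 126.
With the tax collected from suppliers, supply shifts: qs = (p − 14) + 54.
New equilibrium: buyers pay $74, suppliers receive $60, q = 114. (Wedge: pb − ps = 14.)
Revenue = t · Q = 14 · 114 = $1596.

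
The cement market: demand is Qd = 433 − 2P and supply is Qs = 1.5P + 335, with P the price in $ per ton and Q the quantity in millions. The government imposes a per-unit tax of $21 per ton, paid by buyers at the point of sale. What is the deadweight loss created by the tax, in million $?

Deadweight loss = $189 million.

Without the tax, 433 − 2P = 1.5P + 335 gives 3.5P = 98, so P* = $28 and Q* = 377.
With the tax collected from buyers, demand (in seller-price terms) shifts: Qd = 433 − 2(P + 21).
Solving gives Q = 359 with buyers paying $37 and suppliers receiving $16 (the $21 wedge).
Quantity falls by |ΔQ| = |377 − 359| = 18.
DWL = ½ · t · |ΔQ| = ½ · 21 · 18 = $189.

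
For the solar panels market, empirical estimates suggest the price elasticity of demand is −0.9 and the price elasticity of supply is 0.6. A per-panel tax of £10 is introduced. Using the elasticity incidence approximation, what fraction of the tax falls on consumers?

Incidence ratio: consumers' share ≈ εs / (εs + |εd|) = 0.6 / (0.6 + 0.9) = 0.4.
Supply is the less elastic side, so consumers bear the smaller share.

Consumers' share ≈ 0.4.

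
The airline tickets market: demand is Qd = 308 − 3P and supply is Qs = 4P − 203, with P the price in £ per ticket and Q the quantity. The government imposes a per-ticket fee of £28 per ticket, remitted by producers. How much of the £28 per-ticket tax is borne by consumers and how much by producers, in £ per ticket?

Consumers bear £16 per ticket; producers bear £12 per ticket.

Without the tax, 308 − 3P = 4P − 203 gives 7P = 511, so P* = £73 and Q* = 89.
With the tax collected from producers, supply shifts: Qs = 4(P − 28) − 203.
Solving gives Q = 41 with consumers paying £89 and producers receiving £61 (the £28 wedge).
Burden on consumers: £16; on producers: £12. (They sum to £28.)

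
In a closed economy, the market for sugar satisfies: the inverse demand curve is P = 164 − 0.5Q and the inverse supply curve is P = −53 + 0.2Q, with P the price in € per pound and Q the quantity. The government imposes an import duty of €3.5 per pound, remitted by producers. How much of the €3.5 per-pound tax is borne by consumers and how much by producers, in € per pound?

Rewrite in direct form: Qd = 328 − 2P and Qs = 5P + 265.
Before the tax: set 328 − 2P = 5P + 265 → P* = €9, Q* = 310.
With the tax collected from producers, supply shifts: Qs = 5(P − 3.5) + 265.
Solving gives Q = 305 with consumers paying €11.5 and producers receiving €8 (the €3.5 wedge).
Burden on consumers: €2.5; on producers: €1. (They sum to €3.5.)

Consumers bear €2.5 per pound; producers bear €1 per pound.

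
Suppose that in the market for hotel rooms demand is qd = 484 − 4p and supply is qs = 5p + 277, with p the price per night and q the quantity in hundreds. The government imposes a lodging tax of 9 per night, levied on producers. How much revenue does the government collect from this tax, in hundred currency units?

Without the tax, 484 − 4p = 5p + 277 gives 9p = 207, so p* = 23 and q* = 392.
With the tax collected from producers, supply shifts: qs = 5(p − 9) + 277.
New equilibrium: consumers pay 28, producers receive 19, q = 372. (Wedge: pb − ps = 9.)
Revenue = t · Q = 9 · 372 = 3348.

Tax revenue = 3348 hundred.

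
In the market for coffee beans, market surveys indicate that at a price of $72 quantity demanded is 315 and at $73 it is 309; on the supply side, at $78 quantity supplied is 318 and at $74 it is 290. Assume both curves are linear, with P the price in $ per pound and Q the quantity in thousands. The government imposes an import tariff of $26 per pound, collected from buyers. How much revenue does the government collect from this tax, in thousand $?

Demand slope: (309 − 315)/(73 − 72) = -6, so Qd = 747 − 6P.
Supply slope: (290 − 318)/(74 − 78) = 7, so Qs = 7P − 228.
Before the tax: set 747 − 6P = 7P − 228 → P* = $75, Q* = 297.
With the tax collected from buyers, demand (in seller-price terms) shifts: Qd = 747 − 6(P + 26).
Solving gives Q = 213 with buyers paying $89 and sellers receiving $63 (the $26 wedge).
Revenue = t · Q = 26 · 213 = $5538.

Tax revenue = $5538 thousand.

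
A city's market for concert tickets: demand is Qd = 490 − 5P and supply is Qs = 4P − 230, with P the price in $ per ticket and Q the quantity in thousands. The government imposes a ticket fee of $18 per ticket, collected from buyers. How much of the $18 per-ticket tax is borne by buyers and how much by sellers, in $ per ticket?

Buyers bear $8 per ticket; sellers bear $10 per ticket.

Before the tax: set 490 − 5P = 4P − 230 → P* = $80, Q* = 90.
With the tax collected from buyers, demand (in seller-price terms) shifts: Qd = 490 − 5(P + 18).
New equilibrium: buyers pay $88, sellers receive $70, Q = 50. (Wedge: Pb − Ps = 18.)
Burden on buyers: $8; on sellers: $10. (They sum to $18.)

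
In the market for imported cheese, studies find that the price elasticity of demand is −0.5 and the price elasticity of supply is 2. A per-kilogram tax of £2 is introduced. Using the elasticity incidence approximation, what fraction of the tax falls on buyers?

Incidence ratio: buyers' share ≈ εs / (εs + |εd|) = 2 / (2 + 0.5) = 0.8.
Supply is the more elastic side, so buyers bear the larger share.

Buyers' share ≈ 0.8.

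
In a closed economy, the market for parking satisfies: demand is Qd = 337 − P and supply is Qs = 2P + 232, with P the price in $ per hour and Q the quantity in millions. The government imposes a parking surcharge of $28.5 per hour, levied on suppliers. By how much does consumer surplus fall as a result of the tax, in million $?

Without the tax, 337 − P = 2P + 232 gives 3P = 105, so P* = $35 and Q* = 302.
With the tax collected from suppliers, supply shifts: Qs = 2(P − 28.5) + 232.
New equilibrium: consumers pay $54, suppliers receive $25.5, Q = 283. (Wedge: Pb − Ps = 28.5.)
ΔCS is the trapezoid between Q = 283 and Q = 302 of height $19: ½ · (302 + 283) · 19 = $5557.5.

Consumer surplus falls by $5557.5 million.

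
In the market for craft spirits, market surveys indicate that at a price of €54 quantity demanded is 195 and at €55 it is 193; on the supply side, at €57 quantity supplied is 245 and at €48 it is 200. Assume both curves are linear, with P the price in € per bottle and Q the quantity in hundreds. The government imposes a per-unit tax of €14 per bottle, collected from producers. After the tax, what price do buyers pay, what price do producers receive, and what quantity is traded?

Demand slope: (193 − 195)/(55 − 54) = -2, so Qd = 303 − 2P.
Supply slope: (200 − 245)/(48 − 57) = 5, so Qs = 5P − 40.
Without the tax, 303 − 2P = 5P − 40 gives 7P = 343, so P* = €49 and Q* = 205.
With the tax collected from producers, supply shifts: Qs = 5(P − 14) − 40.
New equilibrium: buyers pay €59, producers receive €45, Q = 185. (Wedge: Pb − Ps = 14.)
The less price-elastic side of the market bears the larger share of a per-unit tax.

Buyers pay €59; producers receive €45; quantity = 185.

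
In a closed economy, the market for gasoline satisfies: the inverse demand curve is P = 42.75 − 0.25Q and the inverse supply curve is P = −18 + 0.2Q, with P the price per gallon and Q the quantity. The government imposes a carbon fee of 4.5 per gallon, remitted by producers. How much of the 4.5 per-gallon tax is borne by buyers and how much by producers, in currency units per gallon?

Buyers bear 2.5 per gallon; producers bear 2 per gallon.

Rewrite in direct form: Qd = 171 − 4P and Qs = 5P + 90.
Before the tax: set 171 − 4P = 5P + 90 → P* = 9, Q* = 135.
With the tax collected from producers, supply shifts: Qs = 5(P − 4.5) + 90.
Solving gives Q = 125 with buyers paying 11.5 and producers receiving 7 (the 4.5 wedge).
Burden on buyers: 2.5; on producers: 2. (They sum to 4.5.)
The less price-elastic side of the market bears the larger share of a per-unit tax.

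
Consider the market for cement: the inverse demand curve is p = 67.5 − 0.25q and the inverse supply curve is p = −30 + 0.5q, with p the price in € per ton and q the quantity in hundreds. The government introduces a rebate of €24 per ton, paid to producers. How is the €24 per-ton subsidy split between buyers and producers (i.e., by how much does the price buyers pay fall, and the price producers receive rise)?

Rewrite in direct form: qd = 270 − 4p and qs = 2p + 60.
Before the subsidy: set 270 − 4p = 2p + 60 → p* = €35, q* = 130.
With a per-unit subsidy paid to producers, each receives p + 24 per unit sold, so supply becomes qs = 2(p + 24) + 60.
New equilibrium: buyers pay €27, producers receive €51, q = 162. (Wedge: pb − ps = −24.)
Gain to buyers: €8; to producers: €16. (They sum to €24.)

Buyers gain €8 per ton; producers gain €16 per ton.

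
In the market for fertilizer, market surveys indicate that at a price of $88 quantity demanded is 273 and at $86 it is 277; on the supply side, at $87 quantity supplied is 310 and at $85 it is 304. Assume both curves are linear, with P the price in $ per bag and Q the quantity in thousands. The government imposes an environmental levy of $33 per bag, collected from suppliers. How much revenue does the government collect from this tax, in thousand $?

Demand slope: (277 − 273)/(86 − 88) = -2, so Qd = 449 − 2P.
Supply slope: (304 − 310)/(85 − 87) = 3, so Qs = 3P + 49.
Without the tax, 449 − 2P = 3P + 49 gives 5P = 400, so P* = $80 and Q* = 289.
With the tax collected from suppliers, supply shifts: Qs = 3(P − 33) + 49.
Solving gives Q = 249.4 with buyers paying $99.8 and suppliers receiving $66.8 (the $33 wedge).
Revenue = t · Q = 33 · 249.4 = $8230.2.

Tax revenue = $8230.2 thousand.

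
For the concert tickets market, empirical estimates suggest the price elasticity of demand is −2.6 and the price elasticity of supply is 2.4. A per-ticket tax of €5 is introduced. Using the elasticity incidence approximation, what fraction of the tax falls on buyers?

Incidence ratio: buyers' share ≈ εs / (εs + |εd|) = 2.4 / (2.4 + 2.6) = 0.48.
Supply is the less elastic side, so buyers bear the smaller share.

Buyers' share ≈ 0.48.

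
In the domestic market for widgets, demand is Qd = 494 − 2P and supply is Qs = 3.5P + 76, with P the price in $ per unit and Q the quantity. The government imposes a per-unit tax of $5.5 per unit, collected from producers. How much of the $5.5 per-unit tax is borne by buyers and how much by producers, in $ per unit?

Before the tax: set 494 − 2P = 3.5P + 76 → P* = $76, Q* = 342.
With the tax collected from producers, supply shifts: Qs = 3.5(P − 5.5) + 76.
Solving gives Q = 335 with buyers paying $79.5 and producers receiving $74 (the $5.5 wedge).
Burden on buyers: $3.5; on producers: $2. (They sum to $5.5.)

Buyers bear $3.5 per unit; producers bear $2 per unit.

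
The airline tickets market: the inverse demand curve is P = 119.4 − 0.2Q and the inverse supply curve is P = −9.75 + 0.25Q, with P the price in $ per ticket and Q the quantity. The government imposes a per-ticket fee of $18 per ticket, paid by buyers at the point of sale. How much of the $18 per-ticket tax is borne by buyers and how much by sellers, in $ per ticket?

Rewrite in direct form: Qd = 597 − 5P and Qs = 4P + 39.
Without the tax, 597 − 5P = 4P + 39 gives 9P = 558, so P* = $62 and Q* = 287.
With the tax collected from buyers, demand (in seller-price terms) shifts: Qd = 597 − 5(P + 18).
New equilibrium: buyers pay $70, sellers receive $52, Q = 247. (Wedge: Pb − Ps = 18.)
Burden on buyers: $8; on sellers: $10. (They sum to $18.)
The less price-elastic side of the market bears the larger share of a per-unit tax.

Buyers bear $8 per ticket; sellers bear $10 per ticket.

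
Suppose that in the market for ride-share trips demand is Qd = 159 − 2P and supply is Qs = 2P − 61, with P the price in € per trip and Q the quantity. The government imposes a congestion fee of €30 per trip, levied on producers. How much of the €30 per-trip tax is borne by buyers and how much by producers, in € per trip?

Before the tax: set 159 − 2P = 2P − 61 → P* = €55, Q* = 49.
With the tax collected from producers, supply shifts: Qs = 2(P − 30) − 61.
Solving gives Q = 19 with buyers paying €70 and producers receiving €40 (the €30 wedge).
Burden on buyers: €15; on producers: €15. (They sum to €30.)
The less price-elastic side of the market bears the larger share of a per-unit tax.

Buyers bear €15 per trip; producers bear €15 per trip.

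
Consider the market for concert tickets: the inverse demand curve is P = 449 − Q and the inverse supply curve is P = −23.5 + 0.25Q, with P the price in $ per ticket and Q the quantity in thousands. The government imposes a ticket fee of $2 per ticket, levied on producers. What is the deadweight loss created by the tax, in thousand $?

Deadweight loss = $1.6 thousand.

Inverting to Q(P) form: Qd = 449 − P; Qs = 4P + 94.
Before the tax: set 449 − P = 4P + 94 → P* = $71, Q* = 378.
With the tax collected from producers, supply shifts: Qs = 4(P − 2) + 94.
Solving gives Q = 376.4 with buyers paying $72.6 and producers receiving $70.6 (the $2 wedge).
Quantity falls by |ΔQ| = |378 − 376.4| = 1.6.
DWL = ½ · t · |ΔQ| = ½ · 2 · 1.6 = $1.6.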